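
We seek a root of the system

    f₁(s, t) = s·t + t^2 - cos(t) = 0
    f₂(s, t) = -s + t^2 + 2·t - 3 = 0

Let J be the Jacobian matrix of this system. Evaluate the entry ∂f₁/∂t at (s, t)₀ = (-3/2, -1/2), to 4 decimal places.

∂f₁/∂t = s + 2·t + sin(t).
At (-3/2, -1/2) this is -2.9794.

-2.9794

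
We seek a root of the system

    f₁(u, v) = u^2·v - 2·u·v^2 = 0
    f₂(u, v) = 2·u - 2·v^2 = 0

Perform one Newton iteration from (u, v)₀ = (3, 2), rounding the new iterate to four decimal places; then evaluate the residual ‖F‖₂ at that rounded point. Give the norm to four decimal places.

192.1666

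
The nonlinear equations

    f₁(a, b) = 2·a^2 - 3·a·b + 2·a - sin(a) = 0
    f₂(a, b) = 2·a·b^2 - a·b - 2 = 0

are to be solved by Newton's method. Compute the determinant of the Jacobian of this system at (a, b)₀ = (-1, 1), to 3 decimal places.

J = [[4·a - 3·b - cos(a) + 2, -3·a], [2·b^2 - b, 4·a·b - a]].
At the point, J = [[-5.54030, 3.000], [1.000, -3.000]].
det J = 13.621.

13.621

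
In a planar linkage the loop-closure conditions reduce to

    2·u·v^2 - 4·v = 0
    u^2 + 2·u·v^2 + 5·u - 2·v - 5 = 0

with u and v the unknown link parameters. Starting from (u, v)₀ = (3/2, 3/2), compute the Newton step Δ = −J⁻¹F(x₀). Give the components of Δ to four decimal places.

At (3/2, 3/2): F = (0.7500, 8.5000).
Jacobian J = [[2·v^2, 4·u·v - 4], [2·u + 2·v^2 + 5, 4·u·v - 2]].
At the point, J = [[4.5000, 5.0000], [12.5000, 7.0000]] (det J = -31.0000).
Solving J·Δ = −F gives Δ = (-1.2016, 0.9315).

(-1.2016, 0.9315)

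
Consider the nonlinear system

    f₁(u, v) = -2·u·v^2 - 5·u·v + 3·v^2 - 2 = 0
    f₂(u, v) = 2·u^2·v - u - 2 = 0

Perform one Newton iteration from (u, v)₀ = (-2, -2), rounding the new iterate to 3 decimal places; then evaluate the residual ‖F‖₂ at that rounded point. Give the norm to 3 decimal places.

5.473

At (-2, -2): F = (6.000, -16.000).
Jacobian J = [[-2·v^2 - 5·v, -4·u·v - 5·u + 6·v], [4·u·v - 1, 2·u^2]].
At the point, J = [[2.000, -18.000], [15.000, 8.000]] (det J = 286.000).
Solving J·Δ = −F gives Δ = (0.839, 0.427).
Then the next iterate is (u, v)₁ = (-1.161, -1.573).
Re-evaluating at (-1.161, -1.573): F = (2.03711, -5.07956), so ‖F‖₂ = 5.473.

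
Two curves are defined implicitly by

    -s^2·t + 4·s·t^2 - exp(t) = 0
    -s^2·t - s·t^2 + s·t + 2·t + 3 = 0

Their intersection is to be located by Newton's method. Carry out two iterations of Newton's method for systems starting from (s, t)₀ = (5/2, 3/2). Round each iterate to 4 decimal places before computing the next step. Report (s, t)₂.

(2.3670, 0.9034)

At (5/2, 3/2): F = (8.643311, -5.2500).
Jacobian J = [[-2·s·t + 4·t^2, -s^2 + 8·s·t - exp(t)], [-2·s·t - t^2 + t, -s^2 - 2·s·t + s + 2]].
At the point, J = [[1.5000, 19.268311], [-8.2500, -9.2500]] (det J = 145.088565).
Solving J·Δ = −F gives Δ = (-0.1462, -0.4372).
Then the next iterate is (s, t)₁ = (2.3538, 1.0628).
Round to (2.3538, 1.0628) and repeat: F = (1.852107, -0.919812), J = [[-0.485062, 11.578111], [-5.069981, -6.189812]].
Δ = (0.0132, -0.1594), so (s, t)₂ = (2.3670, 0.9034).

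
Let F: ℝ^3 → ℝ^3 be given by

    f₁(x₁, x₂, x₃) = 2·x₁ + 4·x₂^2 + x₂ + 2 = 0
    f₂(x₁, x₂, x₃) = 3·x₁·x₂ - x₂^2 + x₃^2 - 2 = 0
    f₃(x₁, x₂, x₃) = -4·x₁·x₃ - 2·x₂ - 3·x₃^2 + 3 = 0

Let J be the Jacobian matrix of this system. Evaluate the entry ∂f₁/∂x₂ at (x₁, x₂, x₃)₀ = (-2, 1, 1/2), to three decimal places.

∂f₁/∂x₂ = 8·x₂ + 1.
At (-2, 1, 1/2) this is 9.000.

9.000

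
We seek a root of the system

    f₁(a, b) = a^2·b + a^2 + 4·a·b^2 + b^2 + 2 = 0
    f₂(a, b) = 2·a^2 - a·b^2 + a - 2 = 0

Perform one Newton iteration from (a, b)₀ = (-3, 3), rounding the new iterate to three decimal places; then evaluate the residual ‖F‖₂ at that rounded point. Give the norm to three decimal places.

19.975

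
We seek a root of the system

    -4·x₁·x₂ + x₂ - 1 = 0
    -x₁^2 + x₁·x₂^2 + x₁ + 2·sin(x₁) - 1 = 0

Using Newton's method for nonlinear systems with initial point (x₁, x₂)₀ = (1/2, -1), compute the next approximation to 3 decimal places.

(1.069, 1.278)

At (1/2, -1): F = (0.000, 0.70885).
Jacobian J = [[-4·x₂, -4·x₁ + 1], [-2·x₁ + x₂^2 + 2·cos(x₁) + 1, 2·x₁·x₂]].
At the point, J = [[4.000, -1.000], [2.75517, -1.000]] (det J = -1.24483).
Solving J·Δ = −F gives Δ = (0.569, 2.278).
Then the next iterate is (x₁, x₂)₁ = (1.069, 1.278).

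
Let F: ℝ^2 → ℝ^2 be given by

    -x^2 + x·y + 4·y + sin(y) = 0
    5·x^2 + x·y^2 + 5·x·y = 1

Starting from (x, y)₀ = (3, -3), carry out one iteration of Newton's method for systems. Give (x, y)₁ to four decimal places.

(2.4384, 1.1742)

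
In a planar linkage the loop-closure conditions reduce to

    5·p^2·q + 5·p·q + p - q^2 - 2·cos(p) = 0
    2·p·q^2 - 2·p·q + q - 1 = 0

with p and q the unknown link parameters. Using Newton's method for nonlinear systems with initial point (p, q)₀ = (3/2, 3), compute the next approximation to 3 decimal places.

(0.889, 2.209)

At (3/2, 3): F = (48.60853, 20.000).
Jacobian J = [[10·p·q + 5·q + 2·sin(p) + 1, 5·p^2 + 5·p - 2·q], [2·q^2 - 2·q, 4·p·q - 2·p + 1]].
At the point, J = [[62.99499, 12.750], [12.000, 16.000]] (det J = 854.91984).
Solving J·Δ = −F gives Δ = (-0.611, -0.791).
Then the next iterate is (p, q)₁ = (0.889, 2.209).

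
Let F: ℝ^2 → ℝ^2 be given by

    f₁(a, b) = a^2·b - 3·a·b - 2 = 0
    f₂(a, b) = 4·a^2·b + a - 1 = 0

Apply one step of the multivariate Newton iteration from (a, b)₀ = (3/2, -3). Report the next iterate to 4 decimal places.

(1.2857, -0.8889)

At (3/2, -3): F = (4.7500, -26.5000).
Jacobian J = [[2·a·b - 3·b, a^2 - 3·a], [8·a·b + 1, 4·a^2]].
At the point, J = [[0.0000, -2.2500], [-35.0000, 9.0000]] (det J = -78.7500).
Solving J·Δ = −F gives Δ = (-0.2143, 2.1111).
Then the next iterate is (a, b)₁ = (1.2857, -0.8889).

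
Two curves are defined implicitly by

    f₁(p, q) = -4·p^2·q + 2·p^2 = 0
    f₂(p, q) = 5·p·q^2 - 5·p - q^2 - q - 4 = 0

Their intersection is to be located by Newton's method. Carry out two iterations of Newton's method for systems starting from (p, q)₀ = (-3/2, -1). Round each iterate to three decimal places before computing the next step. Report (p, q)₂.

(-0.565, -0.385)

At (-3/2, -1): F = (13.500, -4.000).
Jacobian J = [[-8·p·q + 4·p, -4·p^2], [5·q^2 - 5, 10·p·q - 2·q - 1]].
At the point, J = [[-18.000, -9.000], [0.000, 16.000]] (det J = -288.000).
Solving J·Δ = −F gives Δ = (0.625, 0.250).
Then the next iterate is (p, q)₁ = (-0.875, -0.750).
Round to (-0.875, -0.750) and repeat: F = (3.82812, -1.89844), J = [[-8.750, -3.06250], [-2.18750, 7.06250]].
Δ = (0.310, 0.365), so (p, q)₂ = (-0.565, -0.385).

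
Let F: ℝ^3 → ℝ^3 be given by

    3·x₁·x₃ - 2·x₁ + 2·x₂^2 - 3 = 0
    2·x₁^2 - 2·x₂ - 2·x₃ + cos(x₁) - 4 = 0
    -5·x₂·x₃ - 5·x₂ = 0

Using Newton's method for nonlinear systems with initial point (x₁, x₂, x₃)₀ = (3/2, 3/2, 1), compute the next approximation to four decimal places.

At (3/2, 3/2, 1): F = (3.0000, -4.429263, -15.0000).
Jacobian J = [[3·x₃ - 2, 4·x₂, 3·x₁], [4·x₁ - sin(x₁), -2, -2], [0, -5·x₃ - 5, -5·x₂]].
At the point, J = [[1.0000, 6.0000, 4.5000], [5.002505, -2.0000, -2.0000], [0.0000, -10.0000, -7.5000]] (det J = -5.0000).
Solving J·Δ = −F gives Δ = (6.0000, -44.3787, 57.1715).
Then the next iterate is (x₁, x₂, x₃)₁ = (7.5000, -42.8787, 58.1715).

(7.5000, -42.8787, 58.1715)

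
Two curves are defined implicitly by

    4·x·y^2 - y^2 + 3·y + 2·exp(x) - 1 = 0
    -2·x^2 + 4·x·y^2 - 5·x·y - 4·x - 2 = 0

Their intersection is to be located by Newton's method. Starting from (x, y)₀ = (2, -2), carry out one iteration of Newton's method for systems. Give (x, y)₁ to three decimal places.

At (2, -2): F = (35.77811, 34.000).
Jacobian J = [[4·y^2 + 2·exp(x), 8·x·y - 2·y + 3], [-4·x + 4·y^2 - 5·y - 4, 8·x·y - 5·x]].
At the point, J = [[30.77811, -25.000], [14.000, -42.000]] (det J = -942.68071).
Solving J·Δ = −F gives Δ = (-0.692, 0.579).
Then the next iterate is (x, y)₁ = (1.308, -1.421).

(1.308, -1.421)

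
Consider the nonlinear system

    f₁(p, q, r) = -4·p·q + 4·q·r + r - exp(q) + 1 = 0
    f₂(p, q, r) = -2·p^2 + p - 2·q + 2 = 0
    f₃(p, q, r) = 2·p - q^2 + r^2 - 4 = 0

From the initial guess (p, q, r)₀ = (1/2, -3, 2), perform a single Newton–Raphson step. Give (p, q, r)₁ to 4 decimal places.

At (1/2, -3, 2): F = (-15.049787, 8.0000, -8.0000).
Jacobian J = [[-4·q, -4·p + 4·r - exp(q), 4·q + 1], [-4·p + 1, -2, 0], [2, -2·q, 2·r]].
At the point, J = [[12.0000, 5.950213, -11.0000], [-1.0000, -2.0000, 0.0000], [2.0000, 6.0000, 4.0000]] (det J = -50.199148).
Solving J·Δ = −F gives Δ = (-8.4067, 8.2033, -6.1017).
Then the next iterate is (p, q, r)₁ = (-7.9067, 5.2033, -4.1017).

(-7.9067, 5.2033, -4.1017)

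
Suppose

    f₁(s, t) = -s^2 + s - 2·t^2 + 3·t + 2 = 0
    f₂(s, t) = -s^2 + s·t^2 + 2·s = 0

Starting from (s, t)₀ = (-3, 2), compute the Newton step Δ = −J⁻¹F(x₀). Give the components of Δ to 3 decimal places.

(0.375, -1.875)

At (-3, 2): F = (-12.000, -27.000).
Jacobian J = [[-2·s + 1, -4·t + 3], [-2·s + t^2 + 2, 2·s·t]].
At the point, J = [[7.000, -5.000], [12.000, -12.000]] (det J = -24.000).
Solving J·Δ = −F gives Δ = (0.375, -1.875).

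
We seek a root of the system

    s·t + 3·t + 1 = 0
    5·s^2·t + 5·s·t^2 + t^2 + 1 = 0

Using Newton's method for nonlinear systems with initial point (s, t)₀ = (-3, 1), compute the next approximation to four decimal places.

(-4.0000, -2.3529)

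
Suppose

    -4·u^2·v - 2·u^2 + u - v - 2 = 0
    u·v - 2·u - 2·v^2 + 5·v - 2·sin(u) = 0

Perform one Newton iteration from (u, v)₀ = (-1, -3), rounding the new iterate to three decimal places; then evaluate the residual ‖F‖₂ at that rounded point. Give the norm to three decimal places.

At (-1, -3): F = (10.000, -26.31706).
Jacobian J = [[-8·u·v - 4·u + 1, -4·u^2 - 1], [v - 2·cos(u) - 2, u - 4·v + 5]].
At the point, J = [[-19.000, -5.000], [-6.08060, 16.000]] (det J = -334.40302).
Solving J·Δ = −F gives Δ = (0.085, 1.677).
Then the next iterate is (u, v)₁ = (-0.915, -1.323).
Re-evaluating at (-0.915, -1.323): F = (1.16414, -5.48999), so ‖F‖₂ = 5.612.

5.612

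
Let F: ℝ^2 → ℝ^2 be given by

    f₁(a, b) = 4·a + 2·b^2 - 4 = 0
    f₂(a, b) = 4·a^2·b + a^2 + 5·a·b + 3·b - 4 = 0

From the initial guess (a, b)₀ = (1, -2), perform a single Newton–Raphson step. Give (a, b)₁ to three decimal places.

(0.167, -1.417)

At (1, -2): F = (8.000, -27.000).
Jacobian J = [[4, 4·b], [8·a·b + 2·a + 5·b, 4·a^2 + 5·a + 3]].
At the point, J = [[4.000, -8.000], [-24.000, 12.000]] (det J = -144.000).
Solving J·Δ = −F gives Δ = (-0.833, 0.583).
Then the next iterate is (a, b)₁ = (0.167, -1.417).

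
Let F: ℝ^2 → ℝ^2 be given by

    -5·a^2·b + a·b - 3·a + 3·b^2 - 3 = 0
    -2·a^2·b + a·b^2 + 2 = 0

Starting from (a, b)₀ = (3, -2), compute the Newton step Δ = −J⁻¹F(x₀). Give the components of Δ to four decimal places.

At (3, -2): F = (84.0000, 50.0000).
Jacobian J = [[-10·a·b + b - 3, -5·a^2 + a + 6·b], [-4·a·b + b^2, -2·a^2 + 2·a·b]].
At the point, J = [[55.0000, -54.0000], [28.0000, -30.0000]] (det J = -138.0000).
Solving J·Δ = −F gives Δ = (1.3043, 2.8841).

(1.3043, 2.8841)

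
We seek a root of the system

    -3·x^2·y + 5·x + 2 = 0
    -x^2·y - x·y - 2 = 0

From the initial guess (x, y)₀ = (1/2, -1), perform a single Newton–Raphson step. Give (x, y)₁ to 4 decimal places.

(-0.5833, -5.5556)

At (1/2, -1): F = (5.2500, -1.2500).
Jacobian J = [[-6·x·y + 5, -3·x^2], [-2·x·y - y, -x^2 - x]].
At the point, J = [[8.0000, -0.7500], [2.0000, -0.7500]] (det J = -4.5000).
Solving J·Δ = −F gives Δ = (-1.0833, -4.5556).
Then the next iterate is (x, y)₁ = (-0.5833, -5.5556).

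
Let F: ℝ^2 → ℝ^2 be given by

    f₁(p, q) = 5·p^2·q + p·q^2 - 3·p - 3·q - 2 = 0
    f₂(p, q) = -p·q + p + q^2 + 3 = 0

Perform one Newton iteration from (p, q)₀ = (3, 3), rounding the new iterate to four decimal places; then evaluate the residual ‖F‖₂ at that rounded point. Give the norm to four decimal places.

At (3, 3): F = (142.0000, 6.0000).
Jacobian J = [[10·p·q + q^2 - 3, 5·p^2 + 2·p·q - 3], [-q + 1, -p + 2·q]].
At the point, J = [[96.0000, 60.0000], [-2.0000, 3.0000]] (det J = 408.0000).
Solving J·Δ = −F gives Δ = (-0.1618, -2.1078).
Then the next iterate is (p, q)₁ = (2.8382, 0.8922).
Re-evaluating at (2.8382, 0.8922): F = (25.003113, 4.101979), so ‖F‖₂ = 25.3374.

25.3374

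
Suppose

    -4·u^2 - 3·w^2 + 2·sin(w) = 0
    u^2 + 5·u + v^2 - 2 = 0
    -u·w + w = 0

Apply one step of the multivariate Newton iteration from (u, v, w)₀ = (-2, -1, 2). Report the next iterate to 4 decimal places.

At (-2, -1, 2): F = (-26.181405, -7.0000, 6.0000).
Jacobian J = [[-8·u, 0, -6·w + 2·cos(w)], [2·u + 5, 2·v, 0], [-w, 0, -u + 1]].
At the point, J = [[16.0000, 0.0000, -12.832294], [1.0000, -2.0000, 0.0000], [-2.0000, 0.0000, 3.0000]] (det J = -44.670825).
Solving J·Δ = −F gives Δ = (0.0694, -3.4653, -1.9537).
Then the next iterate is (u, v, w)₁ = (-1.9306, -4.4653, 0.0463).

(-1.9306, -4.4653, 0.0463)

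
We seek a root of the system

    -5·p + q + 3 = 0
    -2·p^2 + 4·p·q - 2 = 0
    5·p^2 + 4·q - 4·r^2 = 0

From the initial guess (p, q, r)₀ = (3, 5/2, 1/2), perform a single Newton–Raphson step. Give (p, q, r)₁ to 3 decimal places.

(0.862, 1.310, -3.224)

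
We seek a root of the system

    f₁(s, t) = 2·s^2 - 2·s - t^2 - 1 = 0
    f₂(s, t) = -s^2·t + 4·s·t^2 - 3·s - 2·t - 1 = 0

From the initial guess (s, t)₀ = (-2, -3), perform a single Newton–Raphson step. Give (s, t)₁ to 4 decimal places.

(-1.3077, -2.1795)

At (-2, -3): F = (2.0000, -49.0000).
Jacobian J = [[4·s - 2, -2·t], [-2·s·t + 4·t^2 - 3, -s^2 + 8·s·t - 2]].
At the point, J = [[-10.0000, 6.0000], [21.0000, 42.0000]] (det J = -546.0000).
Solving J·Δ = −F gives Δ = (0.6923, 0.8205).
Then the next iterate is (s, t)₁ = (-1.3077, -2.1795).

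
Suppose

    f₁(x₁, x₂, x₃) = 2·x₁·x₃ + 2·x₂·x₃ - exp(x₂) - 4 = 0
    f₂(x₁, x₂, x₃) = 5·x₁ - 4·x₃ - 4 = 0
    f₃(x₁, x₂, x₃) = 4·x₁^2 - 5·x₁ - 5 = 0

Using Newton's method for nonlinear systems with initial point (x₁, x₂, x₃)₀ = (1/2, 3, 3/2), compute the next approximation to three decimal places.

At (1/2, 3, 3/2): F = (-13.58554, -7.500, -6.500).
Jacobian J = [[2·x₃, 2·x₃ - exp(x₂), 2·x₁ + 2·x₂], [5, 0, -4], [8·x₁ - 5, 0, 0]].
At the point, J = [[3.000, -17.08554, 7.000], [5.000, 0.000, -4.000], [-1.000, 0.000, 0.000]] (det J = -68.34215).
Solving J·Δ = −F gives Δ = (-6.500, -6.033, -10.000).
Then the next iterate is (x₁, x₂, x₃)₁ = (-6.000, -3.033, -8.500).

(-6.000, -3.033, -8.500)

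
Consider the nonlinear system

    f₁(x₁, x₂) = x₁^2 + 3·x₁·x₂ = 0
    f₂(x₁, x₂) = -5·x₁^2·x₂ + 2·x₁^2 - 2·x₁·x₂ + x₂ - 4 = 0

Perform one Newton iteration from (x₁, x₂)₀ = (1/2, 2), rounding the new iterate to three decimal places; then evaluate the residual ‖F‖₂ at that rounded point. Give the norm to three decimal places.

1.547

At (1/2, 2): F = (3.250, -6.000).
Jacobian J = [[2·x₁ + 3·x₂, 3·x₁], [-10·x₁·x₂ + 4·x₁ - 2·x₂, -5·x₁^2 - 2·x₁ + 1]].
At the point, J = [[7.000, 1.500], [-12.000, -1.250]] (det J = 9.250).
Solving J·Δ = −F gives Δ = (-0.534, 0.324).
Then the next iterate is (x₁, x₂)₁ = (-0.034, 2.324).
Re-evaluating at (-0.034, 2.324): F = (-0.23589, -1.52909), so ‖F‖₂ = 1.547.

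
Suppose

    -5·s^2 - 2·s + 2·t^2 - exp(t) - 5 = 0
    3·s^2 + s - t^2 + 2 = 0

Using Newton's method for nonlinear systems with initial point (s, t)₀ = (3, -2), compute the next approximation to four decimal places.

(1.6735, -2.6989)

At (3, -2): F = (-48.135335, 28.0000).
Jacobian J = [[-10·s - 2, 4·t - exp(t)], [6·s + 1, -2·t]].
At the point, J = [[-32.0000, -8.135335], [19.0000, 4.0000]] (det J = 26.571370).
Solving J·Δ = −F gives Δ = (-1.3265, -0.6989).
Then the next iterate is (s, t)₁ = (1.6735, -2.6989).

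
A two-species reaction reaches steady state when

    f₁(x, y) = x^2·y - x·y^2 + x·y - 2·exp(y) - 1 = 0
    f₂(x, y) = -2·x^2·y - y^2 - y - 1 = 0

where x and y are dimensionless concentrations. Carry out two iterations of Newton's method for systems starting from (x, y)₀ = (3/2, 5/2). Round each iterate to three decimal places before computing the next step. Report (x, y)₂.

(0.520, 0.490)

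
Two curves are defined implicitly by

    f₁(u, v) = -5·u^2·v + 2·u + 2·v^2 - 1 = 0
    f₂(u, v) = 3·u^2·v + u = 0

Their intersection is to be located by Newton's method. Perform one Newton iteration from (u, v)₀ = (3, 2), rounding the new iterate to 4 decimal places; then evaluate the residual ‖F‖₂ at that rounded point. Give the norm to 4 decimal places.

At (3, 2): F = (-77.0000, 57.0000).
Jacobian J = [[-10·u·v + 2, -5·u^2 + 4·v], [6·u·v + 1, 3·u^2]].
At the point, J = [[-58.0000, -37.0000], [37.0000, 27.0000]] (det J = -197.0000).
Solving J·Δ = −F gives Δ = (0.1523, -2.3198).
Then the next iterate is (u, v)₁ = (3.1523, -0.3198).
Re-evaluating at (3.1523, -0.3198): F = (21.398400, -6.381253), so ‖F‖₂ = 22.3296.

22.3296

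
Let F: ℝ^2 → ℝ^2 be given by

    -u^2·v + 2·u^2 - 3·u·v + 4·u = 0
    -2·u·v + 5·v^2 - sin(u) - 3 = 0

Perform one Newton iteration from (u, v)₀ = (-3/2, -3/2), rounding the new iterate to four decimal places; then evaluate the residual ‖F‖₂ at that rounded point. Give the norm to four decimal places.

At (-3/2, -3/2): F = (-4.8750, 4.747495).
Jacobian J = [[-2·u·v + 4·u - 3·v + 4, -u^2 - 3·u], [-2·v - cos(u), -2·u + 10·v]].
At the point, J = [[-2.0000, 2.2500], [2.929263, -12.0000]] (det J = 17.409159).
Solving J·Δ = −F gives Δ = (-2.7467, -0.2749).
Then the next iterate is (u, v)₁ = (-4.2467, -1.7749).
Re-evaluating at (-4.2467, -1.7749): F = (28.479083, -3.217098), so ‖F‖₂ = 28.6602.

28.6602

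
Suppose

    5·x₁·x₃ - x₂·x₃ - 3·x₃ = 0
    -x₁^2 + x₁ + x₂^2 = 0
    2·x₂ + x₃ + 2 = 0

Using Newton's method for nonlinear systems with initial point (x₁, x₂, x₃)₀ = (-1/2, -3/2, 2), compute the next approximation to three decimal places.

At (-1/2, -3/2, 2): F = (-8.000, 1.500, 1.000).
Jacobian J = [[5·x₃, -x₃, 5·x₁ - x₂ - 3], [-2·x₁ + 1, 2·x₂, 0], [0, 2, 1]].
At the point, J = [[10.000, -2.000, -4.000], [2.000, -3.000, 0.000], [0.000, 2.000, 1.000]] (det J = -42.000).
Solving J·Δ = −F gives Δ = (0.071, 0.548, -2.095).
Then the next iterate is (x₁, x₂, x₃)₁ = (-0.429, -0.952, -0.095).

(-0.429, -0.952, -0.095)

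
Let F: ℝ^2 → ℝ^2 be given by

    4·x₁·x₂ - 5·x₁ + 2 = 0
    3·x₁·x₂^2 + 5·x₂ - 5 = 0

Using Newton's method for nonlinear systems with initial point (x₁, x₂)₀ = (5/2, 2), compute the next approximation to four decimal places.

At (5/2, 2): F = (9.5000, 35.0000).
Jacobian J = [[4·x₂ - 5, 4·x₁], [3·x₂^2, 6·x₁·x₂ + 5]].
At the point, J = [[3.0000, 10.0000], [12.0000, 35.0000]] (det J = -15.0000).
Solving J·Δ = −F gives Δ = (-1.1667, -0.6000).
Then the next iterate is (x₁, x₂)₁ = (1.3333, 1.4000).

(1.3333, 1.4000)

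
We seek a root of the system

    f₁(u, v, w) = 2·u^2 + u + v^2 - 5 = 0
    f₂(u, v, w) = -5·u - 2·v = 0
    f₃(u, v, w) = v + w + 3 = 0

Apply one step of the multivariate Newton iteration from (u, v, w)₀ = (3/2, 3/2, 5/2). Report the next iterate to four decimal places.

(-23.5000, 58.7500, -61.7500)

At (3/2, 3/2, 5/2): F = (3.2500, -10.5000, 7.0000).
Jacobian J = [[4·u + 1, 2·v, 0], [-5, -2, 0], [0, 1, 1]].
At the point, J = [[7.0000, 3.0000, 0.0000], [-5.0000, -2.0000, 0.0000], [0.0000, 1.0000, 1.0000]] (det J = 1.0000).
Solving J·Δ = −F gives Δ = (-25.0000, 57.2500, -64.2500).
Then the next iterate is (u, v, w)₁ = (-23.5000, 58.7500, -61.7500).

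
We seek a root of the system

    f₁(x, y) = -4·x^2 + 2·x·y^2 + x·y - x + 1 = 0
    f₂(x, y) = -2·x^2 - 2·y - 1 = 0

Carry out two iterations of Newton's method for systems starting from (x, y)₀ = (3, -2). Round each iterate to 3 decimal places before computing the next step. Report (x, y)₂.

(1.222, -1.750)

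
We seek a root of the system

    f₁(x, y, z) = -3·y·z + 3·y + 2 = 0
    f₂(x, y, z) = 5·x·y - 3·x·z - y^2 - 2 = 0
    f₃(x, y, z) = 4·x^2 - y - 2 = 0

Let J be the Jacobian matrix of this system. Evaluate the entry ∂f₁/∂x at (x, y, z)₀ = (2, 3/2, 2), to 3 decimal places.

0.000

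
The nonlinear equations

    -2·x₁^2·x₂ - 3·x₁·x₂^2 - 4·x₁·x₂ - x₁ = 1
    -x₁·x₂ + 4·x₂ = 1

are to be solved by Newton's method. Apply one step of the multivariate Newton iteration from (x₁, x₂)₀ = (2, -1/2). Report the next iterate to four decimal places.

At (2, -1/2): F = (3.5000, -2.0000).
Jacobian J = [[-4·x₁·x₂ - 3·x₂^2 - 4·x₂ - 1, -2·x₁^2 - 6·x₁·x₂ - 4·x₁], [-x₂, -x₁ + 4]].
At the point, J = [[4.2500, -10.0000], [0.5000, 2.0000]] (det J = 13.5000).
Solving J·Δ = −F gives Δ = (0.9630, 0.7593).
Then the next iterate is (x₁, x₂)₁ = (2.9630, 0.2593).

(2.9630, 0.2593)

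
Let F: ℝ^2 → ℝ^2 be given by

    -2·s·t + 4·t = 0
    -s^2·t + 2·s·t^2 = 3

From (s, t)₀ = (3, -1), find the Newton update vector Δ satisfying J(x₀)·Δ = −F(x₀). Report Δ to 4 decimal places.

At (3, -1): F = (2.0000, 12.0000).
Jacobian J = [[-2·t, -2·s + 4], [-2·s·t + 2·t^2, -s^2 + 4·s·t]].
At the point, J = [[2.0000, -2.0000], [8.0000, -21.0000]] (det J = -26.0000).
Solving J·Δ = −F gives Δ = (-0.6923, 0.3077).

(-0.6923, 0.3077)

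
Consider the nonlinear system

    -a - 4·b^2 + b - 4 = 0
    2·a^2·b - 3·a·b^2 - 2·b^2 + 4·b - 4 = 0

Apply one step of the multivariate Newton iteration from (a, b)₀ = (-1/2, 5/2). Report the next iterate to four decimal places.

At (-1/2, 5/2): F = (-26.0000, 4.1250).
Jacobian J = [[-1, -8·b + 1], [4·a·b - 3·b^2, 2·a^2 - 6·a·b - 4·b + 4]].
At the point, J = [[-1.0000, -19.0000], [-23.7500, 2.0000]] (det J = -453.2500).
Solving J·Δ = −F gives Δ = (0.0582, -1.3715).
Then the next iterate is (a, b)₁ = (-0.4418, 1.1285).

(-0.4418, 1.1285)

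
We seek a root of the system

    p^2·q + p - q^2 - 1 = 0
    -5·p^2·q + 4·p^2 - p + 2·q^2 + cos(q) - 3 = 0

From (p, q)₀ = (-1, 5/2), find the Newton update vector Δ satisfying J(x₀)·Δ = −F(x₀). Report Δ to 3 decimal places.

At (-1, 5/2): F = (-5.750, 1.19886).
Jacobian J = [[2·p·q + 1, p^2 - 2·q], [-10·p·q + 8·p - 1, -5·p^2 + 4·q - sin(q)]].
At the point, J = [[-4.000, -4.000], [16.000, 4.40153]] (det J = 46.39389).
Solving J·Δ = −F gives Δ = (0.442, -1.880).

(0.442, -1.880)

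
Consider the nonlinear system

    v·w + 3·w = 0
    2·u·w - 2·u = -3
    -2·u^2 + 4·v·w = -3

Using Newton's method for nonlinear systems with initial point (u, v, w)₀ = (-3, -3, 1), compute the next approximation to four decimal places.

At (-3, -3, 1): F = (0.0000, 3.0000, -27.0000).
Jacobian J = [[0, w, v + 3], [2·w - 2, 0, 2·u], [-4·u, 4·w, 4·v]].
At the point, J = [[0.0000, 1.0000, 0.0000], [0.0000, 0.0000, -6.0000], [12.0000, 4.0000, -12.0000]] (det J = -72.0000).
Solving J·Δ = −F gives Δ = (2.7500, 0.0000, 0.5000).
Then the next iterate is (u, v, w)₁ = (-0.2500, -3.0000, 1.5000).

(-0.2500, -3.0000, 1.5000)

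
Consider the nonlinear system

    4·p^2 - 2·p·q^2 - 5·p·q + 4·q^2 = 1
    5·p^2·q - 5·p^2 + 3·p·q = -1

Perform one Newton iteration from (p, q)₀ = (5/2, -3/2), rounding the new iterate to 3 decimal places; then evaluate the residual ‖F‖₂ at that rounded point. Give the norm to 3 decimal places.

74.315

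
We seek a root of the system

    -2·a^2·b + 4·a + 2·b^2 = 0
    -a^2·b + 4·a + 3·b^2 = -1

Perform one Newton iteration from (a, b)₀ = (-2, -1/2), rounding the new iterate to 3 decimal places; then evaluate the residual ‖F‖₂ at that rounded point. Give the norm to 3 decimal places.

At (-2, -1/2): F = (-3.500, -4.250).
Jacobian J = [[-4·a·b + 4, -2·a^2 + 4·b], [-2·a·b + 4, -a^2 + 6·b]].
At the point, J = [[0.000, -10.000], [2.000, -7.000]] (det J = 20.000).
Solving J·Δ = −F gives Δ = (0.900, -0.350).
Then the next iterate is (a, b)₁ = (-1.100, -0.850).
Re-evaluating at (-1.100, -0.850): F = (-0.898, -0.204), so ‖F‖₂ = 0.921.

0.921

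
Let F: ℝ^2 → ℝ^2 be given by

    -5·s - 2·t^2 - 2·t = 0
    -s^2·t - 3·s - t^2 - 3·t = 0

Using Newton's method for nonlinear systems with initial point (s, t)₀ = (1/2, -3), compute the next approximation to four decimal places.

(-1.8545, -2.7273)

At (1/2, -3): F = (-14.5000, -0.7500).
Jacobian J = [[-5, -4·t - 2], [-2·s·t - 3, -s^2 - 2·t - 3]].
At the point, J = [[-5.0000, 10.0000], [0.0000, 2.7500]] (det J = -13.7500).
Solving J·Δ = −F gives Δ = (-2.3545, 0.2727).
Then the next iterate is (s, t)₁ = (-1.8545, -2.7273).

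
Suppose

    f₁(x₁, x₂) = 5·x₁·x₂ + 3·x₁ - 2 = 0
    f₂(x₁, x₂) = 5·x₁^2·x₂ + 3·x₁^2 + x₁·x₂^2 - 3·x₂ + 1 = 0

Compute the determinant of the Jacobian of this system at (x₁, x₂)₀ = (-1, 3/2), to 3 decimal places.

J = [[5·x₂ + 3, 5·x₁], [10·x₁·x₂ + 6·x₁ + x₂^2, 5·x₁^2 + 2·x₁·x₂ - 3]].
At the point, J = [[10.500, -5.000], [-18.750, -1.000]].
det J = -104.250.

-104.250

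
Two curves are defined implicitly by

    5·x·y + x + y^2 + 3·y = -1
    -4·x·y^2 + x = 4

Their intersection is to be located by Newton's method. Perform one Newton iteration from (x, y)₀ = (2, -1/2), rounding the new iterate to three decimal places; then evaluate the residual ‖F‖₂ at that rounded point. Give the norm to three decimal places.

At (2, -1/2): F = (-3.250, -4.000).
Jacobian J = [[5·y + 1, 5·x + 2·y + 3], [-4·y^2 + 1, -8·x·y]].
At the point, J = [[-1.500, 12.000], [0.000, 8.000]] (det J = -12.000).
Solving J·Δ = −F gives Δ = (1.833, 0.500).
Then the next iterate is (x, y)₁ = (3.833, 0.000).
Re-evaluating at (3.833, 0.000): F = (4.833, -0.167), so ‖F‖₂ = 4.836.

4.836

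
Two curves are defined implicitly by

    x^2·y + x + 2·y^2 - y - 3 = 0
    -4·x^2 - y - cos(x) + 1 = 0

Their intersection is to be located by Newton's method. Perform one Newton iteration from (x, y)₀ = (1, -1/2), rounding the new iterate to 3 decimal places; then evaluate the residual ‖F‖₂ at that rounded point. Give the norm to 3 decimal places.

1.524

At (1, -1/2): F = (-1.500, -3.04030).
Jacobian J = [[2·x·y + 1, x^2 + 4·y - 1], [-8·x + sin(x), -1]].
At the point, J = [[0.000, -2.000], [-7.15853, -1.000]] (det J = -14.31706).
Solving J·Δ = −F gives Δ = (-0.320, -0.750).
Then the next iterate is (x, y)₁ = (0.680, -1.250).
Re-evaluating at (0.680, -1.250): F = (1.477, -0.37717), so ‖F‖₂ = 1.524.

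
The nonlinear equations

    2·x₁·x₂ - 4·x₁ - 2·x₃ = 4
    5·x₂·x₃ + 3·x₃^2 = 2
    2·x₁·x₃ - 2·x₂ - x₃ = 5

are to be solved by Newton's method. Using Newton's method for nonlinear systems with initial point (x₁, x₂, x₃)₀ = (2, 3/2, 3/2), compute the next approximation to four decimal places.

At (2, 3/2, 3/2): F = (-9.0000, 16.0000, -3.5000).
Jacobian J = [[2·x₂ - 4, 2·x₁, -2], [0, 5·x₃, 5·x₂ + 6·x₃], [2·x₃, -2, 2·x₁ - 1]].
At the point, J = [[-1.0000, 4.0000, -2.0000], [0.0000, 7.5000, 16.5000], [3.0000, -2.0000, 3.0000]] (det J = 187.5000).
Solving J·Δ = −F gives Δ = (4.8587, 2.4280, -2.0733).
Then the next iterate is (x₁, x₂, x₃)₁ = (6.8587, 3.9280, -0.5733).

(6.8587, 3.9280, -0.5733)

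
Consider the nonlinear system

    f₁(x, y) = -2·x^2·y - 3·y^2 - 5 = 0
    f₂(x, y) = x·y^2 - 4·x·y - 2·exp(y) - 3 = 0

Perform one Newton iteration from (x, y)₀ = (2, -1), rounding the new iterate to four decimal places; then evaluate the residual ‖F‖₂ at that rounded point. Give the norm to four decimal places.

1.4717

At (2, -1): F = (0.0000, 6.264241).
Jacobian J = [[-4·x·y, -2·x^2 - 6·y], [y^2 - 4·y, 2·x·y - 4·x - 2·exp(y)]].
At the point, J = [[8.0000, -2.0000], [5.0000, -12.735759]] (det J = -91.886071).
Solving J·Δ = −F gives Δ = (0.1363, 0.5454).
Then the next iterate is (x, y)₁ = (2.1363, -0.4546).
Re-evaluating at (2.1363, -0.4546): F = (-1.470597, 0.056735), so ‖F‖₂ = 1.4717.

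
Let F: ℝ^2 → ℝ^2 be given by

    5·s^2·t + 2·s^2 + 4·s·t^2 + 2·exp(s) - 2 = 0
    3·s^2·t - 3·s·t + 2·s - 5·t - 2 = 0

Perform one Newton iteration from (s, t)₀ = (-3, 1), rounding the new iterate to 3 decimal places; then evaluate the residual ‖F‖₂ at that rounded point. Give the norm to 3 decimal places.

11.616

At (-3, 1): F = (49.09957, 23.000).
Jacobian J = [[10·s·t + 4·s + 4·t^2 + 2·exp(s), 5·s^2 + 8·s·t], [6·s·t - 3·t + 2, 3·s^2 - 3·s - 5]].
At the point, J = [[-37.90043, 21.000], [-19.000, 31.000]] (det J = -775.91320).
Solving J·Δ = −F gives Δ = (1.339, 0.079).
Then the next iterate is (s, t)₁ = (-1.661, 1.079).
Re-evaluating at (-1.661, 1.079): F = (11.04690, 3.59028), so ‖F‖₂ = 11.616.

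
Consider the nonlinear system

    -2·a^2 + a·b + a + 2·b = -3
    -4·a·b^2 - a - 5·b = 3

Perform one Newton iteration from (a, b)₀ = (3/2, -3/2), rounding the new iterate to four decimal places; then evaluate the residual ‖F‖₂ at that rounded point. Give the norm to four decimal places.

At (3/2, -3/2): F = (-5.2500, -10.5000).
Jacobian J = [[-4·a + b + 1, a + 2], [-4·b^2 - 1, -8·a·b - 5]].
At the point, J = [[-6.5000, 3.5000], [-10.0000, 13.0000]] (det J = -49.5000).
Solving J·Δ = −F gives Δ = (-0.6364, 0.3182).
Then the next iterate is (a, b)₁ = (0.8636, -1.1818).
Re-evaluating at (0.8636, -1.1818): F = (-1.012212, -2.779192), so ‖F‖₂ = 2.9578.

2.9578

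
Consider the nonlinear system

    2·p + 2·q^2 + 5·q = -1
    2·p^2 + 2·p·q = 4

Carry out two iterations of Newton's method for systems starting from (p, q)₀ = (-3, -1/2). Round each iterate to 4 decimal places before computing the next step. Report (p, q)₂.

(-1.7786, 0.6771)

At (-3, -1/2): F = (-7.0000, 17.0000).
Jacobian J = [[2, 4·q + 5], [4·p + 2·q, 2·p]].
At the point, J = [[2.0000, 3.0000], [-13.0000, -6.0000]] (det J = 27.0000).
Solving J·Δ = −F gives Δ = (0.3333, 2.1111).
Then the next iterate is (p, q)₁ = (-2.6667, 1.6111).
Round to (-2.6667, 1.6111) and repeat: F = (8.913386, 1.629937), J = [[2.0000, 11.4444], [-7.4446, -5.3334]].
Δ = (0.8881, -0.9340), so (p, q)₂ = (-1.7786, 0.6771).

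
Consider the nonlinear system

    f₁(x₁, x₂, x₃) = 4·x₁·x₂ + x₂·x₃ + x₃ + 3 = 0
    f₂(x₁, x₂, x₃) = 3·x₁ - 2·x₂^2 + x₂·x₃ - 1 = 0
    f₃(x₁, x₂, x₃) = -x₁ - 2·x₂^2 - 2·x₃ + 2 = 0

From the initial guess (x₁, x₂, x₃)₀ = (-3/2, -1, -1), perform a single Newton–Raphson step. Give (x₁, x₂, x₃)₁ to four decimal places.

(0.8780, -1.0732, -0.5854)

At (-3/2, -1, -1): F = (9.0000, -6.5000, 3.5000).
Jacobian J = [[4·x₂, 4·x₁ + x₃, x₂ + 1], [3, -4·x₂ + x₃, x₂], [-1, -4·x₂, -2]].
At the point, J = [[-4.0000, -7.0000, 0.0000], [3.0000, 3.0000, -1.0000], [-1.0000, 4.0000, -2.0000]] (det J = -41.0000).
Solving J·Δ = −F gives Δ = (2.3780, -0.0732, 0.4146).
Then the next iterate is (x₁, x₂, x₃)₁ = (0.8780, -1.0732, -0.5854).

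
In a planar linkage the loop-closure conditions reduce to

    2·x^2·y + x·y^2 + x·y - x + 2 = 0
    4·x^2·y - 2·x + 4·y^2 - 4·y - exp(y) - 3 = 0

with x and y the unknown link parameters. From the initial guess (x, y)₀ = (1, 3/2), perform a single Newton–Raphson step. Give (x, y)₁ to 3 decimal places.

At (1, 3/2): F = (7.750, -0.48169).
Jacobian J = [[4·x·y + y^2 + y - 1, 2·x^2 + 2·x·y + x], [8·x·y - 2, 4·x^2 + 8·y - exp(y) - 4]].
At the point, J = [[8.750, 6.000], [10.000, 7.51831]] (det J = 5.78522).
Solving J·Δ = −F gives Δ = (-10.571, 14.125).
Then the next iterate is (x, y)₁ = (-9.571, 15.625).

(-9.571, 15.625)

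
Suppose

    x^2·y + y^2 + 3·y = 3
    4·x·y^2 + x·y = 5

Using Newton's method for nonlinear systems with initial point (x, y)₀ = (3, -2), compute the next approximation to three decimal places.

(1.273, -1.715)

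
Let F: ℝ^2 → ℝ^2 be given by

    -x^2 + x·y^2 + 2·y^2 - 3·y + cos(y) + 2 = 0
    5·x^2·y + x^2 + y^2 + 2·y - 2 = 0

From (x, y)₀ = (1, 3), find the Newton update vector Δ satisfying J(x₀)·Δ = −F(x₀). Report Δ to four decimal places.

At (1, 3): F = (18.010008, 29.0000).
Jacobian J = [[-2·x + y^2, 2·x·y + 4·y - sin(y) - 3], [10·x·y + 2·x, 5·x^2 + 2·y + 2]].
At the point, J = [[7.0000, 14.858880], [32.0000, 13.0000]] (det J = -384.484160).
Solving J·Δ = −F gives Δ = (-0.5118, -0.9710).

(-0.5118, -0.9710)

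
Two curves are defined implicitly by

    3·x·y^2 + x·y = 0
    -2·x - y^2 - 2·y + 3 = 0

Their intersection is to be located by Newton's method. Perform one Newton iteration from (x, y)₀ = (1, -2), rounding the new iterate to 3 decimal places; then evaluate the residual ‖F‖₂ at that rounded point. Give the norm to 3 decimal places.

8582.950

At (1, -2): F = (10.000, 1.000).
Jacobian J = [[3·y^2 + y, 6·x·y + x], [-2, -2·y - 2]].
At the point, J = [[10.000, -11.000], [-2.000, 2.000]] (det J = -2.000).
Solving J·Δ = −F gives Δ = (15.500, 15.000).
Then the next iterate is (x, y)₁ = (16.500, 13.000).
Re-evaluating at (16.500, 13.000): F = (8580.000, -225.000), so ‖F‖₂ = 8582.950.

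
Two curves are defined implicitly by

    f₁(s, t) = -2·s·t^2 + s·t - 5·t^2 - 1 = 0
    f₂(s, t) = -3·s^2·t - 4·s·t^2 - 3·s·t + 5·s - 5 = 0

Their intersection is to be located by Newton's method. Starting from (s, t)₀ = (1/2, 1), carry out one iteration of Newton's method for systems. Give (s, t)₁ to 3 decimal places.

At (1/2, 1): F = (-6.500, -6.750).
Jacobian J = [[-2·t^2 + t, -4·s·t + s - 10·t], [-6·s·t - 4·t^2 - 3·t + 5, -3·s^2 - 8·s·t - 3·s]].
At the point, J = [[-1.000, -11.500], [-5.000, -6.250]] (det J = -51.250).
Solving J·Δ = −F gives Δ = (-0.722, -0.502).
Then the next iterate is (s, t)₁ = (-0.222, 0.498).

(-0.222, 0.498)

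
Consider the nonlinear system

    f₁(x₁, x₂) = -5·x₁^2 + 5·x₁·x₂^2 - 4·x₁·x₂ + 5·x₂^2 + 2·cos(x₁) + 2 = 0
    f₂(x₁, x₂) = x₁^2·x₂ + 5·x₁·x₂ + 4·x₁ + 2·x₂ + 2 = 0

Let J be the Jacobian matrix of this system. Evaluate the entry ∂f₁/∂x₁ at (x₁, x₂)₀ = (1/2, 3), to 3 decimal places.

27.041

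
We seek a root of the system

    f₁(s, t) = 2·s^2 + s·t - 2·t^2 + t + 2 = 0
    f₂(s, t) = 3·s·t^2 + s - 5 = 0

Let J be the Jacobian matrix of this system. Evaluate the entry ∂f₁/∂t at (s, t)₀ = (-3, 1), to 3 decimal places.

-6.000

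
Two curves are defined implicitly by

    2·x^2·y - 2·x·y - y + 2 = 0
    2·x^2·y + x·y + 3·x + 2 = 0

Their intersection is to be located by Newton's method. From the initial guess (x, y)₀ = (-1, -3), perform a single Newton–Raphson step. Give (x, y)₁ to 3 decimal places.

(-0.722, -2.333)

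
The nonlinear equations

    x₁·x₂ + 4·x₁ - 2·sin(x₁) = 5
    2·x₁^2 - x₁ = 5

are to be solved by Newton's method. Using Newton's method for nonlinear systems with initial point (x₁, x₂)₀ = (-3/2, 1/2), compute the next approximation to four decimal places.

At (-3/2, 1/2): F = (-9.755010, 1.0000).
Jacobian J = [[x₂ - 2·cos(x₁) + 4, x₁], [4·x₁ - 1, 0]].
At the point, J = [[4.358526, -1.5000], [-7.0000, 0.0000]] (det J = -10.5000).
Solving J·Δ = −F gives Δ = (0.1429, -6.0882).
Then the next iterate is (x₁, x₂)₁ = (-1.3571, -5.5882).

(-1.3571, -5.5882)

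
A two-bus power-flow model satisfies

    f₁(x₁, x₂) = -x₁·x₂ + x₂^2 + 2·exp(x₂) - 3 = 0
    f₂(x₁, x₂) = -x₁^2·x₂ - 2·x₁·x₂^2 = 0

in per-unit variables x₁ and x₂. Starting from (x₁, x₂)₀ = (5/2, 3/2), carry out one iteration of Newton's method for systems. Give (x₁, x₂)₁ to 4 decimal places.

At (5/2, 3/2): F = (4.463378, -20.6250).
Jacobian J = [[-x₂, -x₁ + 2·x₂ + 2·exp(x₂)], [-2·x₁·x₂ - 2·x₂^2, -x₁^2 - 4·x₁·x₂]].
At the point, J = [[-1.5000, 9.463378], [-12.0000, -21.2500]] (det J = 145.435538).
Solving J·Δ = −F gives Δ = (-0.6899, -0.5810).
Then the next iterate is (x₁, x₂)₁ = (1.8101, 0.9190).

(1.8101, 0.9190)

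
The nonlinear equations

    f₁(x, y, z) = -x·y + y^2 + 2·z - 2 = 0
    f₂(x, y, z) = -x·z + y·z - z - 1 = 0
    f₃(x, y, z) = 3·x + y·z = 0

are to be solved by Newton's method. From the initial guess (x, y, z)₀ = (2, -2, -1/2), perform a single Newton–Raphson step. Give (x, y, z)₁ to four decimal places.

(-0.2754, -1.9042, -0.4371)

At (2, -2, -1/2): F = (5.0000, 1.5000, 7.0000).
Jacobian J = [[-y, -x + 2·y, 2], [-z, z, -x + y - 1], [3, z, y]].
At the point, J = [[2.0000, -6.0000, 2.0000], [0.5000, -0.5000, -5.0000], [3.0000, -0.5000, -2.0000]] (det J = 83.5000).
Solving J·Δ = −F gives Δ = (-2.2754, 0.0958, 0.0629).
Then the next iterate is (x, y, z)₁ = (-0.2754, -1.9042, -0.4371).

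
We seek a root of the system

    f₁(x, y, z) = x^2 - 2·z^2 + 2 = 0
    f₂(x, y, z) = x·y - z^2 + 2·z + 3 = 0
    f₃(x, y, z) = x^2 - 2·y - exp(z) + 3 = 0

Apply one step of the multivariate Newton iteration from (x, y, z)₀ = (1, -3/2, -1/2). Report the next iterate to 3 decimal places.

(1.024, 2.107, -1.774)

At (1, -3/2, -1/2): F = (2.500, 0.250, 6.39347).
Jacobian J = [[2·x, 0, -4·z], [y, x, -2·z + 2], [2·x, -2, -exp(z)]].
At the point, J = [[2.000, 0.000, 2.000], [-1.500, 1.000, 3.000], [2.000, -2.000, -0.60653]] (det J = 12.78694).
Solving J·Δ = −F gives Δ = (0.024, 3.607, -1.274).
Then the next iterate is (x, y, z)₁ = (1.024, 2.107, -1.774).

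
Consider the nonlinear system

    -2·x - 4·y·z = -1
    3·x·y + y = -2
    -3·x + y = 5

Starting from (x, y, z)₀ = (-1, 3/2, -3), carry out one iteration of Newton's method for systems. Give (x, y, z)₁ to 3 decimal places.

At (-1, 3/2, -3): F = (21.000, -1.000, -0.500).
Jacobian J = [[-2, -4·z, -4·y], [3·y, 3·x + 1, 0], [-3, 1, 0]].
At the point, J = [[-2.000, 12.000, -6.000], [4.500, -2.000, 0.000], [-3.000, 1.000, 0.000]] (det J = 9.000).
Solving J·Δ = −F gives Δ = (-1.333, -3.500, -3.056).
Then the next iterate is (x, y, z)₁ = (-2.333, -2.000, -6.056).

(-2.333, -2.000, -6.056)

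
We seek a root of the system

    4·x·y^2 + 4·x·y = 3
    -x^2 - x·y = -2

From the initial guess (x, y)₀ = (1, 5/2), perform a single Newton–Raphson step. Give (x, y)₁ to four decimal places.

(0.9452, 1.2466)

At (1, 5/2): F = (32.0000, -1.5000).
Jacobian J = [[4·y^2 + 4·y, 8·x·y + 4·x], [-2·x - y, -x]].
At the point, J = [[35.0000, 24.0000], [-4.5000, -1.0000]] (det J = 73.0000).
Solving J·Δ = −F gives Δ = (-0.0548, -1.2534).
Then the next iterate is (x, y)₁ = (0.9452, 1.2466).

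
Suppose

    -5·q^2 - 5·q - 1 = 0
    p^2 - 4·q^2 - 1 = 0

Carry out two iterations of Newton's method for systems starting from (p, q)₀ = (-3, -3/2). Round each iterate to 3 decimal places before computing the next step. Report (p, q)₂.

(-1.884, -0.810)

At (-3, -3/2): F = (-4.750, -1.000).
Jacobian J = [[0, -10·q - 5], [2·p, -8·q]].
At the point, J = [[0.000, 10.000], [-6.000, 12.000]] (det J = 60.000).
Solving J·Δ = −F gives Δ = (0.783, 0.475).
Then the next iterate is (p, q)₁ = (-2.217, -1.025).
Round to (-2.217, -1.025) and repeat: F = (-1.12812, -0.28741), J = [[0.000, 5.250], [-4.434, 8.200]].
Δ = (0.333, 0.215), so (p, q)₂ = (-1.884, -0.810).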